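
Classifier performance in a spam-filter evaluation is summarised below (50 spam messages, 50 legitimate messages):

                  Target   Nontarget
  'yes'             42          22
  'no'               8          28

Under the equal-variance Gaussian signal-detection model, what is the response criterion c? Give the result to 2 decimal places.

c = -0.42

H = 42/50 = 0.8400
FA = 22/50 = 0.4400
z(H) = z(0.8400) = 0.994
z(FA) = z(0.4400) = -0.151
c = −½·[z(H) + z(FA)] = −0.5 × (0.994 + (-0.151)) = -0.4215
c < 0: the classifier has a liberal response bias.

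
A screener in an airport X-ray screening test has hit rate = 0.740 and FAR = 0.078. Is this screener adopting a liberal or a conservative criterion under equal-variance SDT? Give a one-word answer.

conservative

z(H) = 0.643, z(FA) = -1.419
c = −½·(z(H) + z(FA)) = 0.388
c > 0 → conservative criterion (biased toward responding “no”).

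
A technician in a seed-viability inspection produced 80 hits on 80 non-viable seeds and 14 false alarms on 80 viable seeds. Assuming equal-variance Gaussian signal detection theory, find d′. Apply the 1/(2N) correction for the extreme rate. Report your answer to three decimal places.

The hit rate is 80/80 = 1, so apply the 1/(2N) correction: H → 1 − 1/(2·80) = 0.99375.
z(H) = z(0.99375) = 2.4977
z(FA) = z(0.17500) = -0.9346
d' = 2.4977 − (-0.9346) = 3.4323

d′ = 3.432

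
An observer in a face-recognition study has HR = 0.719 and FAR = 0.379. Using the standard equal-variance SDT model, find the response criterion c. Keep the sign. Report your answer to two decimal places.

z(0.719) = 0.580, z(0.379) = -0.308
c = −½·[z(H) + z(FA)] = −0.5 × (0.580 + (-0.308)) = -0.136
c < 0: the observer has a liberal response bias.

c = -0.14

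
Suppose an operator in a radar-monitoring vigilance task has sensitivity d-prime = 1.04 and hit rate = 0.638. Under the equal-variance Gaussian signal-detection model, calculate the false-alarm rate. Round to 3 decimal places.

false-alarm rate = 0.246

z(hit rate) = z(0.638) = 0.3531
z(FA) = z(H) − d' = 0.3531 − 1.04 = -0.6869
false-alarm rate = Φ(-0.6869) = 0.2461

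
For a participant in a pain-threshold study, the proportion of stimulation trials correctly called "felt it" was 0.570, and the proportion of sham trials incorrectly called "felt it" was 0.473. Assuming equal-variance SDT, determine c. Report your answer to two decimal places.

z(0.570) = 0.176, z(0.473) = -0.068
c = −½·[z(H) + z(FA)] = −0.5 × (0.176 + (-0.068)) = -0.054

c = -0.05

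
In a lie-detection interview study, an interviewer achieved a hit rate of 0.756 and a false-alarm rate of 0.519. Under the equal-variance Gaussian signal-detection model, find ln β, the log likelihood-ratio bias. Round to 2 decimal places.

ln β = -0.24

z(H) = 0.693
z(FA) = 0.048
ln β = −½·[z(H)² − z(FA)²] = −0.5 × (0.480 − 0.002) = -0.239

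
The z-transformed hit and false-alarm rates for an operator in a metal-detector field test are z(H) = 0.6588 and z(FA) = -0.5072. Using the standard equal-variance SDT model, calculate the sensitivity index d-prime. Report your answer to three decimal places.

d-prime = 1.166

d' = z(H) − z(FA) = 0.6588 − (-0.5072) = 1.1660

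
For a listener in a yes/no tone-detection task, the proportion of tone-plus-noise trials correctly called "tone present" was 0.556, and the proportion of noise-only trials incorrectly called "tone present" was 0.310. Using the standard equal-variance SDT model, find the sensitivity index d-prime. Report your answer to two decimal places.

z(0.556) = 0.141, z(0.310) = -0.496
d' = z(H) − z(FA) = 0.141 − (-0.496) = 0.637

d-prime = 0.64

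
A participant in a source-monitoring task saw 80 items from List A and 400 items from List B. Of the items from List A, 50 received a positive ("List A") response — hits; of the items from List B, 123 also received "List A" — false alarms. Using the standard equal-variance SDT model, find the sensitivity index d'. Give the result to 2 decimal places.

d' = 0.82

H = 50/80 = 0.6250
FA = 123/400 = 0.3075
z(H) = 0.319
z(FA) = -0.503
d' = z(H) − z(FA) = 0.319 − (-0.503) = 0.822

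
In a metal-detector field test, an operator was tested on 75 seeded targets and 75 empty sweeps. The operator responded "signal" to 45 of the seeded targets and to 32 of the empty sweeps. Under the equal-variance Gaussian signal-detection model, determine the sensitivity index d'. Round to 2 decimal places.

H = 45/75 = 0.6000
FA = 32/75 = 0.4267
z(H) = 0.253
z(FA) = -0.185
d' = z(H) − z(FA) = 0.253 − (-0.185) = 0.438

d' = 0.44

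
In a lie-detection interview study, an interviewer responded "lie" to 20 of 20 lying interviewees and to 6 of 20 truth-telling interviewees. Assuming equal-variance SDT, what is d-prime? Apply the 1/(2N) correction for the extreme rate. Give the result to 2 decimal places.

d-prime = 2.48

The hit rate is 20/20 = 1, so apply the 1/(2N) correction: H → 1 − 1/(2·20) = 0.97500.
z(H) = z(0.97500) = 1.960
z(FA) = z(0.30000) = -0.524
d' = 1.960 − (-0.524) = 2.484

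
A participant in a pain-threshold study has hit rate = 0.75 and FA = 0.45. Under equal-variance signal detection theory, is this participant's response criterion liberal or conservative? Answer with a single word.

liberal

z(H) = 0.674, z(FA) = -0.126
c = −½·(z(H) + z(FA)) = -0.274
c < 0 → liberal criterion (biased toward responding “yes”).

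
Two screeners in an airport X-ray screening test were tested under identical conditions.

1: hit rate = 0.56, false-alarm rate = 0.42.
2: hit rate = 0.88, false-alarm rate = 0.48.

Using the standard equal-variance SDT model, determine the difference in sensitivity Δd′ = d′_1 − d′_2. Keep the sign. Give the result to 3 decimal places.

1: z(0.56) = 0.1510, z(0.42) = -0.2019, d' = 0.3529
2: z(0.88) = 1.1750, z(0.48) = -0.0502, d' = 1.2252
Δd' = d'_1 − d'_2 = 0.3529 − 1.2252 = -0.8723
2 has the higher sensitivity.

Δd′ = -0.872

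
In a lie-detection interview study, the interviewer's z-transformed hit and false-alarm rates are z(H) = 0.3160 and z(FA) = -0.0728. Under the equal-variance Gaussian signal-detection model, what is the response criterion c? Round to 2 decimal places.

c = −½·[z(H) + z(FA)] = −½·(0.3160 + (-0.0728)) = -0.1216

c = -0.12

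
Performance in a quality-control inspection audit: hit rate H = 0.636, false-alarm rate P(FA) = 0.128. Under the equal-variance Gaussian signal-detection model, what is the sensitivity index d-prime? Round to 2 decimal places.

z(0.636) = 0.3478, z(0.128) = -1.1359
d' = z(H) − z(FA) = 0.3478 − (-1.1359) = 1.4837

d-prime = 1.48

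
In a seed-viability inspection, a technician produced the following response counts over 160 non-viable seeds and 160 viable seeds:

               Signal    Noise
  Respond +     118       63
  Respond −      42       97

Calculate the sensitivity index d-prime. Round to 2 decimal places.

H = 118/160 = 0.7375
FA = 63/160 = 0.3937
z(H) = z(0.7375) = 0.636
z(FA) = z(0.3937) = -0.270
d' = z(H) − z(FA) = 0.636 − (-0.270) = 0.906

d-prime = 0.91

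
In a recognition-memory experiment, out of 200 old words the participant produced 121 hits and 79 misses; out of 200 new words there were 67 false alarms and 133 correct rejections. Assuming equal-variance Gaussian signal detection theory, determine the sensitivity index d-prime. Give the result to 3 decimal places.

d-prime = 0.692

H = 121/200 = 0.6050
FA = 67/200 = 0.3350
Φ⁻¹(H) = 0.2663
Φ⁻¹(FA) = -0.4261
d' = z(H) − z(FA) = 0.2663 − (-0.4261) = 0.6924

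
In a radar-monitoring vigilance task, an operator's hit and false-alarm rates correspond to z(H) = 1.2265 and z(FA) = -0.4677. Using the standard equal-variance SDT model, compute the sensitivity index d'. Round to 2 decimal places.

d' = z(H) − z(FA) = 1.2265 − (-0.4677) = 1.6942

d' = 1.69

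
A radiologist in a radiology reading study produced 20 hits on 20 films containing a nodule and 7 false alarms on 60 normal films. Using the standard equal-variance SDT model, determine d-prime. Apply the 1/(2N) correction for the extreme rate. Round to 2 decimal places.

d-prime = 3.15

The hit rate is 20/20 = 1, so apply the 1/(2N) correction: H → 1 − 1/(2·20) = 0.97500.
z(H) = z(0.97500) = 1.960
z(FA) = z(0.11667) = -1.192
d' = 1.960 − (-1.192) = 3.152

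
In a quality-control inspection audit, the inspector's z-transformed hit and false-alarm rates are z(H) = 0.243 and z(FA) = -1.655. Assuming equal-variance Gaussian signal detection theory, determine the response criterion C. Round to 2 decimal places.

c = −½·[z(H) + z(FA)] = −½·(0.243 + (-1.655)) = 0.706
c > 0: the inspector has a conservative response bias.

C = 0.71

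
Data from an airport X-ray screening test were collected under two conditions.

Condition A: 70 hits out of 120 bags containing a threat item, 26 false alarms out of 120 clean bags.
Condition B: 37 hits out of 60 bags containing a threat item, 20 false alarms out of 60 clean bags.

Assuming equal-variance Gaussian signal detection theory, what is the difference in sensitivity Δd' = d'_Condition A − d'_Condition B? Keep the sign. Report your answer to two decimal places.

Δd' = 0.27

Condition A: z(0.5833) = 0.210, z(0.2167) = -0.783, d' = 0.993
Condition B: z(0.6167) = 0.297, z(0.3333) = -0.431, d' = 0.728
Δd' = d'_Condition A − d'_Condition B = 0.993 − 0.728 = 0.265
Condition A has the higher sensitivity.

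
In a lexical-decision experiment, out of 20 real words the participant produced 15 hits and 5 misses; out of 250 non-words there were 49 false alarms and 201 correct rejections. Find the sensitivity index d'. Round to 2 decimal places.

H = 15/20 = 0.7500
FA = 49/250 = 0.1960
z(0.7500) = 0.6745, z(0.1960) = -0.8560
d' = z(H) − z(FA) = 0.6745 − (-0.8560) = 1.5305

d' = 1.53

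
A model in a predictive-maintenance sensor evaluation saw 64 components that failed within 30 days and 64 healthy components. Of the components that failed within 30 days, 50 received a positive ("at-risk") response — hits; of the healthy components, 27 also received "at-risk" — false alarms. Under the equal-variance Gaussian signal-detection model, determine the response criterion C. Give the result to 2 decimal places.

H = 50/64 = 0.7812
FA = 27/64 = 0.4219
Φ⁻¹(0.7812) = 0.776, Φ⁻¹(0.4219) = -0.197
c = −½·[z(H) + z(FA)] = −0.5 × (0.776 + (-0.197)) = -0.2895
c < 0: the model has a liberal response bias.

C = -0.29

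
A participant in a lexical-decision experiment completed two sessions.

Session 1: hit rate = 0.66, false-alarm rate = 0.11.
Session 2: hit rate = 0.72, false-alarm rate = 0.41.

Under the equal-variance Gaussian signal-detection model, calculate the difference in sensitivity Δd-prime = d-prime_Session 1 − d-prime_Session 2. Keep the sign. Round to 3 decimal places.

Session 1: z(0.66) = 0.4125, z(0.11) = -1.2265, d' = 1.6390
Session 2: z(0.72) = 0.5828, z(0.41) = -0.2275, d' = 0.8103
Δd' = d'_Session 1 − d'_Session 2 = 1.6390 − 0.8103 = 0.8287
Session 1 has the higher sensitivity.

Δd-prime = 0.829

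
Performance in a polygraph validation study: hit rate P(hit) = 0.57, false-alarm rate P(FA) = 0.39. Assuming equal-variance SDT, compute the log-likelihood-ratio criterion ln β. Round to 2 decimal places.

ln β = 0.02

z(0.57) = 0.176, z(0.39) = -0.279
ln β = −½·[z(H)² − z(FA)²] = −0.5 × (0.031 − 0.078) = 0.0235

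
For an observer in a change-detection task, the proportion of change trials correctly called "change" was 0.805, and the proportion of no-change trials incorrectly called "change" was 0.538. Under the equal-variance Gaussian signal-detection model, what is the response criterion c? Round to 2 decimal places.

Φ⁻¹(H) = 0.8596
Φ⁻¹(FA) = 0.0954
c = −½·[z(H) + z(FA)] = −0.5 × (0.8596 + 0.0954) = -0.4775

c = -0.48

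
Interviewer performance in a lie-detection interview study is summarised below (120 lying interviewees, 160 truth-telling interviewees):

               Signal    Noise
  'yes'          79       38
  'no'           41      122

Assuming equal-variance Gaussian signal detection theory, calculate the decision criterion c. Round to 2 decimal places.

H = 79/120 = 0.6583
FA = 38/160 = 0.2375
z(H) = 0.408
z(FA) = -0.714
c = −½·[z(H) + z(FA)] = −0.5 × (0.408 + (-0.714)) = 0.153
c > 0: the interviewer has a conservative response bias.

c = 0.15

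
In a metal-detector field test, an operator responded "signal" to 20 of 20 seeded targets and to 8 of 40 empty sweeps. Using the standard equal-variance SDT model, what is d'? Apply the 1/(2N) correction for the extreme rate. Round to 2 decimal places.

d' = 2.80

The hit rate is 20/20 = 1, so apply the 1/(2N) correction: H → 1 − 1/(2·20) = 0.97500.
z(H) = z(0.97500) = 1.960
z(FA) = z(0.20000) = -0.842
d' = 1.960 − (-0.842) = 2.802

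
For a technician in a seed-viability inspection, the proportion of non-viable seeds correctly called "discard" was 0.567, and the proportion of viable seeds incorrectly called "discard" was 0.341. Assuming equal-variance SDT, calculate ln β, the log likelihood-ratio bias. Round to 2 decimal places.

z(0.567) = 0.169, z(0.341) = -0.410
ln β = −½·[z(H)² − z(FA)²] = −0.5 × (0.029 − 0.168) = 0.0695

ln β = 0.07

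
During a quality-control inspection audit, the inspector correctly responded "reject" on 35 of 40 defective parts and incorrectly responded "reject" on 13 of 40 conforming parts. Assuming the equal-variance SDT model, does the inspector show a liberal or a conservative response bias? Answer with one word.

z(H) = 1.150, z(FA) = -0.454
c = −½·(z(H) + z(FA)) = -0.348
c < 0 → liberal criterion (biased toward responding “yes”).

liberal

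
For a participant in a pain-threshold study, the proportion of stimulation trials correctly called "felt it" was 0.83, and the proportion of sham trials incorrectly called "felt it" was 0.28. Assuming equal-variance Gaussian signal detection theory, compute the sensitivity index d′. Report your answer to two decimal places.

Φ⁻¹(H) = 0.954
Φ⁻¹(FA) = -0.583
d' = z(H) − z(FA) = 0.954 − (-0.583) = 1.537

d′ = 1.54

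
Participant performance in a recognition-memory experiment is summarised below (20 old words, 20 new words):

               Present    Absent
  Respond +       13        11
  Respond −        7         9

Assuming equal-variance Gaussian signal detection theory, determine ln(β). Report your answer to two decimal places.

ln β = -0.07

H = 13/20 = 0.6500
FA = 11/20 = 0.5500
z(H) = z(0.6500) = 0.385
z(FA) = z(0.5500) = 0.126
ln β = −½·[z(H)² − z(FA)²] = −0.5 × (0.148 − 0.016) = -0.066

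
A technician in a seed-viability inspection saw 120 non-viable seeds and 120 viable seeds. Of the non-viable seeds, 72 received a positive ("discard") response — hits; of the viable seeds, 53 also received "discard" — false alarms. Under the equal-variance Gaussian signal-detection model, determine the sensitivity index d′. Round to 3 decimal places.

H = 72/120 = 0.6000
FA = 53/120 = 0.4417
Φ⁻¹(H) = Φ⁻¹(0.6000) = 0.2533
Φ⁻¹(FA) = Φ⁻¹(0.4417) = -0.1467
d' = z(H) − z(FA) = 0.2533 − (-0.1467) = 0.4000

d′ = 0.400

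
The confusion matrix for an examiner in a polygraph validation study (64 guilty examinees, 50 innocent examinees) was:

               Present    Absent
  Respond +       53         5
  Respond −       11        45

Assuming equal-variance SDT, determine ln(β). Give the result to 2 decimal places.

ln β = 0.37

H = 53/64 = 0.8281
FA = 5/50 = 0.1000
Φ⁻¹(H) = 0.947
Φ⁻¹(FA) = -1.282
ln β = −½·[z(H)² − z(FA)²] = −0.5 × (0.897 − 1.644) = 0.3735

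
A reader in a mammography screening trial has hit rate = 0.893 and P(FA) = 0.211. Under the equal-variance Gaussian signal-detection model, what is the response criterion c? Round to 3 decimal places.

c = -0.220

z(H) = 1.2426
z(FA) = -0.8030
c = −½·[z(H) + z(FA)] = −0.5 × (1.2426 + (-0.8030)) = -0.2198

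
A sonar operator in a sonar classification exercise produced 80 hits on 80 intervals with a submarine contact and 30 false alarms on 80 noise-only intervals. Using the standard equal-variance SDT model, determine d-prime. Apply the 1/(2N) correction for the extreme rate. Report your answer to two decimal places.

d-prime = 2.82

The hit rate is 80/80 = 1, so apply the 1/(2N) correction: H → 1 − 1/(2·80) = 0.99375.
z(H) = z(0.99375) = 2.498
z(FA) = z(0.37500) = -0.319
d' = 2.498 − (-0.319) = 2.817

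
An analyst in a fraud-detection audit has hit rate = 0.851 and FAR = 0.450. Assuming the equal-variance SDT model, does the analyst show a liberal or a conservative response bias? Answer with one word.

z(H) = 1.041, z(FA) = -0.126
c = −½·(z(H) + z(FA)) = -0.4575
c < 0 → liberal criterion (biased toward responding “yes”).

liberal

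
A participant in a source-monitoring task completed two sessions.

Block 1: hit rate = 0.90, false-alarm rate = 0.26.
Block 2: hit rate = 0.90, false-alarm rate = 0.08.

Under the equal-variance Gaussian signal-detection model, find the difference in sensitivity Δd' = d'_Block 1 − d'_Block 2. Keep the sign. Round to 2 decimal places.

Block 1: z(0.90) = 1.282, z(0.26) = -0.643, d' = 1.925
Block 2: z(0.90) = 1.282, z(0.08) = -1.405, d' = 2.687
Δd' = d'_Block 1 − d'_Block 2 = 1.925 − 2.687 = -0.762
Block 2 has the higher sensitivity.

Δd' = -0.76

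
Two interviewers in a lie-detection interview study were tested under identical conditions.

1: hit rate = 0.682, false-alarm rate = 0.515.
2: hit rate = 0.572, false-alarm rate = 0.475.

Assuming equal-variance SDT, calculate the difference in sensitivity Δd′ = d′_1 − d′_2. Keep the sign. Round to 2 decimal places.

1: z(0.682) = 0.473, z(0.515) = 0.038, d' = 0.435
2: z(0.572) = 0.181, z(0.475) = -0.063, d' = 0.244
Δd' = d'_1 − d'_2 = 0.435 − 0.244 = 0.191
1 has the higher sensitivity.

Δd′ = 0.19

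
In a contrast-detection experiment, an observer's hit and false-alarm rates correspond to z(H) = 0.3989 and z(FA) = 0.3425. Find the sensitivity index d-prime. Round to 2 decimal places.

d' = z(H) − z(FA) = 0.3989 − 0.3425 = 0.0564

d-prime = 0.06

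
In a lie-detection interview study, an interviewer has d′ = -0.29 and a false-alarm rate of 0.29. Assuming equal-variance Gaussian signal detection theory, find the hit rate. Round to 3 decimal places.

hit rate = 0.200

z(false-alarm rate) = z(0.29) = -0.5534
z(H) = z(FA) + d' = -0.5534 + (-0.29) = -0.8434
hit rate = Φ(-0.8434) = 0.1995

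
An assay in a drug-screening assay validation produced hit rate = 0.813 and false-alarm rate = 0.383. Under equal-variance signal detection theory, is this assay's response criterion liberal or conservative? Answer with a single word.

z(H) = 0.889, z(FA) = -0.298
c = −½·(z(H) + z(FA)) = -0.2955
c < 0 → liberal criterion (biased toward responding “yes”).

liberal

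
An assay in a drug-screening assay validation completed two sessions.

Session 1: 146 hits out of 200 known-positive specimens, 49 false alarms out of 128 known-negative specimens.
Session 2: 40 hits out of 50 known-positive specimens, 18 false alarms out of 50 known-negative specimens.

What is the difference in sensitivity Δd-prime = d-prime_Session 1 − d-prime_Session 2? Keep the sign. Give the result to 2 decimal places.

Session 1: z(0.7300) = 0.613, z(0.3828) = -0.298, d' = 0.911
Session 2: z(0.8000) = 0.842, z(0.3600) = -0.358, d' = 1.200
Δd' = d'_Session 1 − d'_Session 2 = 0.911 − 1.200 = -0.289
Session 2 has the higher sensitivity.

Δd-prime = -0.29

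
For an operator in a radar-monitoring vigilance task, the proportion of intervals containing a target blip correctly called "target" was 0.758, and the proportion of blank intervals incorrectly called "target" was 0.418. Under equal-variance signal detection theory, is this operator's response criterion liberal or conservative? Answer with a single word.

z(H) = 0.700, z(FA) = -0.207
c = −½·(z(H) + z(FA)) = -0.2465
c < 0 → liberal criterion (biased toward responding “yes”).

liberal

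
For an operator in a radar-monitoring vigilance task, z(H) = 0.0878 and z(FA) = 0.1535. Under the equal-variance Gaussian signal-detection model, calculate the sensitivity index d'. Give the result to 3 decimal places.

d' = -0.066

d' = z(H) − z(FA) = 0.0878 − 0.1535 = -0.0657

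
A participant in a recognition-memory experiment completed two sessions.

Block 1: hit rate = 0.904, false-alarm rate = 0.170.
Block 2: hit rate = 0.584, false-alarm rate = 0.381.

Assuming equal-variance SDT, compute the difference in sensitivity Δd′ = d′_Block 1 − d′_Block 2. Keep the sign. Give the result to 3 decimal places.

Block 1: z(0.904) = 1.3047, z(0.170) = -0.9542, d' = 2.2589
Block 2: z(0.584) = 0.2121, z(0.381) = -0.3029, d' = 0.5150
Δd' = d'_Block 1 − d'_Block 2 = 2.2589 − 0.5150 = 1.7439
Block 1 has the higher sensitivity.

Δd′ = 1.744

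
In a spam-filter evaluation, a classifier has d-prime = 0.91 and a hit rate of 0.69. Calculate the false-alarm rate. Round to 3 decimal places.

z(hit rate) = z(0.69) = 0.4959
z(FA) = z(H) − d' = 0.4959 − 0.91 = -0.4141
false-alarm rate = Φ(-0.4141) = 0.3394

false-alarm rate = 0.339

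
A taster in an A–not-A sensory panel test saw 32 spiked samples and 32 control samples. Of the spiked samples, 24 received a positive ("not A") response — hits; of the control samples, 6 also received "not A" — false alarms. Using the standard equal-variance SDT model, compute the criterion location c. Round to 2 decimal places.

c = 0.11

H = 24/32 = 0.7500
FA = 6/32 = 0.1875
Φ⁻¹(H) = Φ⁻¹(0.7500) = 0.674
Φ⁻¹(FA) = Φ⁻¹(0.1875) = -0.887
c = −½·[z(H) + z(FA)] = −0.5 × (0.674 + (-0.887)) = 0.1065
c > 0: the taster has a conservative response bias.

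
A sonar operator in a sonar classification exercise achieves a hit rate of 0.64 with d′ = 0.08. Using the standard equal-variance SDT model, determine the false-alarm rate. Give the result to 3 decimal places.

z(hit rate) = z(0.64) = 0.3585
z(FA) = z(H) − d' = 0.3585 − 0.08 = 0.2785
false-alarm rate = Φ(0.2785) = 0.6097

false-alarm rate = 0.610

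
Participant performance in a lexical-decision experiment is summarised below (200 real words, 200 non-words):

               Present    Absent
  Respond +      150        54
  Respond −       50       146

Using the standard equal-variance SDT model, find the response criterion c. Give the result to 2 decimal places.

H = 150/200 = 0.7500
FA = 54/200 = 0.2700
z(H) = 0.674
z(FA) = -0.613
c = −½·[z(H) + z(FA)] = −0.5 × (0.674 + (-0.613)) = -0.0305
c < 0: the participant has a liberal response bias.

c = -0.03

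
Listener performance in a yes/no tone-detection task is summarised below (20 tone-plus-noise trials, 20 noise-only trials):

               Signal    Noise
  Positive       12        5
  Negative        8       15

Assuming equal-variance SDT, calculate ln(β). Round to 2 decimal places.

H = 12/20 = 0.6000
FA = 5/20 = 0.2500
z(H) = z(0.6000) = 0.253
z(FA) = z(0.2500) = -0.674
ln β = −½·[z(H)² − z(FA)²] = −0.5 × (0.064 − 0.454) = 0.195

ln β = 0.20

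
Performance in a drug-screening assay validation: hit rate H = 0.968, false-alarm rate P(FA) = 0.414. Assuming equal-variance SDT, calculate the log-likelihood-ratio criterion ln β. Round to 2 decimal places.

z(0.968) = 1.852, z(0.414) = -0.217
ln β = −½·[z(H)² − z(FA)²] = −0.5 × (3.430 − 0.047) = -1.6915

ln β = -1.69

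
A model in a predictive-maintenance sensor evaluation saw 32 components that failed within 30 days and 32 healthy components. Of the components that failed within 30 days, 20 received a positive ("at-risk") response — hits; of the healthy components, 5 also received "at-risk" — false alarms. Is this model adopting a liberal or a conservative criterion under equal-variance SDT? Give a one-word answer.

conservative

z(H) = 0.319, z(FA) = -1.010
c = −½·(z(H) + z(FA)) = 0.3455
c > 0 → conservative criterion (biased toward responding “no”).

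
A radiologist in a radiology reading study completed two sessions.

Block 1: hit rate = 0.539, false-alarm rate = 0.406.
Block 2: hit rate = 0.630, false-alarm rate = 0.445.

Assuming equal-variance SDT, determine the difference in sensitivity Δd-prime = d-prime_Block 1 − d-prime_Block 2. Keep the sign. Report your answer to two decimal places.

Block 1: z(0.539) = 0.098, z(0.406) = -0.238, d' = 0.336
Block 2: z(0.630) = 0.332, z(0.445) = -0.138, d' = 0.470
Δd' = d'_Block 1 − d'_Block 2 = 0.336 − 0.470 = -0.134
Block 2 has the higher sensitivity.

Δd-prime = -0.13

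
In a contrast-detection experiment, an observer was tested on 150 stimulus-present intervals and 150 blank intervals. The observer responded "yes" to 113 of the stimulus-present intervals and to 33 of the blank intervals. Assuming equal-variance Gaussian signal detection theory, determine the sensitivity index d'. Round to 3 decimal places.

H = 113/150 = 0.7533
FA = 33/150 = 0.2200
z(H) = z(0.7533) = 0.6849
z(FA) = z(0.2200) = -0.7722
d' = z(H) − z(FA) = 0.6849 − (-0.7722) = 1.4571

d' = 1.457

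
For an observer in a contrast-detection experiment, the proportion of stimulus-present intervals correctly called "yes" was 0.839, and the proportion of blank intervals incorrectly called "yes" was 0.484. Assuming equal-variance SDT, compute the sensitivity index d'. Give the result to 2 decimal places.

d' = 1.03

z(H) = z(0.839) = 0.9904
z(FA) = z(0.484) = -0.0401
d' = z(H) − z(FA) = 0.9904 − (-0.0401) = 1.0305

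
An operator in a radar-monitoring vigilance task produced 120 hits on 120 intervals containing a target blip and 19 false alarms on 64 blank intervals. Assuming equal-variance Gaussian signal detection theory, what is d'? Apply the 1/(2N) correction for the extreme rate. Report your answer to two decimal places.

The hit rate is 120/120 = 1, so apply the 1/(2N) correction: H → 1 − 1/(2·120) = 0.99583.
z(H) = z(0.99583) = 2.638
z(FA) = z(0.29688) = -0.533
d' = 2.638 − (-0.533) = 3.171

d' = 3.17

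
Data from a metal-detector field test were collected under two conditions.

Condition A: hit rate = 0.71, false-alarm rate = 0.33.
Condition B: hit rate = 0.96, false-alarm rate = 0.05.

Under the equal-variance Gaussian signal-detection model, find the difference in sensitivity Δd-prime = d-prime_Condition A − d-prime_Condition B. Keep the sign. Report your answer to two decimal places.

Δd-prime = -2.40

Condition A: z(0.71) = 0.553, z(0.33) = -0.440, d' = 0.993
Condition B: z(0.96) = 1.751, z(0.05) = -1.645, d' = 3.396
Δd' = d'_Condition A − d'_Condition B = 0.993 − 3.396 = -2.403
Condition B has the higher sensitivity.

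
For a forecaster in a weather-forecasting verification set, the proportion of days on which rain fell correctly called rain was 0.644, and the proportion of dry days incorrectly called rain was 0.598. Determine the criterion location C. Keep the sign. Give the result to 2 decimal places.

C = -0.31

Φ⁻¹(0.644) = 0.369, Φ⁻¹(0.598) = 0.248
c = −½·[z(H) + z(FA)] = −0.5 × (0.369 + 0.248) = -0.3085
c < 0: the forecaster has a liberal response bias.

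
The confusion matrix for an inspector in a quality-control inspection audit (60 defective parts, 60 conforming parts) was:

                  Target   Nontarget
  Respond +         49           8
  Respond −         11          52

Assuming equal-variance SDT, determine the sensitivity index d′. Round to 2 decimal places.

H = 49/60 = 0.8167
FA = 8/60 = 0.1333
z(0.8167) = 0.9029, z(0.1333) = -1.1109
d' = z(H) − z(FA) = 0.9029 − (-1.1109) = 2.0138

d′ = 2.01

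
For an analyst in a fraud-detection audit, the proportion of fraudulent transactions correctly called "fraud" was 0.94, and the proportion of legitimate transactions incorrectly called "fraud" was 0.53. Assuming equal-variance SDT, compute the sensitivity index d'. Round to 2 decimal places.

z(H) = 1.5548
z(FA) = 0.0753
d' = z(H) − z(FA) = 1.5548 − 0.0753 = 1.4795

d' = 1.48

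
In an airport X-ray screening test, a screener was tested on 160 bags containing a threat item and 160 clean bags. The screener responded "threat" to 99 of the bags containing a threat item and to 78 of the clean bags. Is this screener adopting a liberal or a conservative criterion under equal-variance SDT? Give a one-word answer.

z(H) = 0.302, z(FA) = -0.031
c = −½·(z(H) + z(FA)) = -0.1355
c < 0 → liberal criterion (biased toward responding “yes”).

liberal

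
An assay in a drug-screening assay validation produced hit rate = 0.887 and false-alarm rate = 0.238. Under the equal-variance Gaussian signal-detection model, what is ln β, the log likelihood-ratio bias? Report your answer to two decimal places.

z(H) = z(0.887) = 1.211
z(FA) = z(0.238) = -0.713
ln β = −½·[z(H)² − z(FA)²] = −0.5 × (1.467 − 0.508) = -0.4795

ln β = -0.48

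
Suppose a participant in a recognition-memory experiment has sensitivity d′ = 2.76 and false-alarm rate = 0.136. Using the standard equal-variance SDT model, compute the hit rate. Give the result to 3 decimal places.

hit rate = 0.952

z(false-alarm rate) = z(0.136) = -1.0985
z(H) = z(FA) + d' = -1.0985 + 2.76 = 1.6615
hit rate = Φ(1.6615) = 0.9517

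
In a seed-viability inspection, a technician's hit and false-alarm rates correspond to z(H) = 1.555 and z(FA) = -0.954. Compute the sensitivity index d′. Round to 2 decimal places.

d′ = 2.51

d' = z(H) − z(FA) = 1.555 − (-0.954) = 2.509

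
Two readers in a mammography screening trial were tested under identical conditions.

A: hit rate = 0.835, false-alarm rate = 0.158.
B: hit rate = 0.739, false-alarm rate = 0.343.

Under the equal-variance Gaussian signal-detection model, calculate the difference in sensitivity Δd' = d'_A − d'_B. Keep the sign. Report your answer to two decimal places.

Δd' = 0.93

A: z(0.835) = 0.974, z(0.158) = -1.003, d' = 1.977
B: z(0.739) = 0.640, z(0.343) = -0.404, d' = 1.044
Δd' = d'_A − d'_B = 1.977 − 1.044 = 0.933
A has the higher sensitivity.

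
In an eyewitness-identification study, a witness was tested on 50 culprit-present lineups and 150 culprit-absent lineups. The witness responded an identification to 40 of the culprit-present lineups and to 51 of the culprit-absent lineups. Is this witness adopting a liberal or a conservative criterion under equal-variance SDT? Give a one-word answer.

liberal

z(H) = 0.842, z(FA) = -0.412
c = −½·(z(H) + z(FA)) = -0.215
c < 0 → liberal criterion (biased toward responding “yes”).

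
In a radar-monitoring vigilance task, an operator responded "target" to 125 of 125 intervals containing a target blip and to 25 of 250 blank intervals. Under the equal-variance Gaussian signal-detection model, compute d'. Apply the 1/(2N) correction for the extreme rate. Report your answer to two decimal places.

The hit rate is 125/125 = 1, so apply the 1/(2N) correction: H → 1 − 1/(2·125) = 0.99600.
z(H) = z(0.99600) = 2.652
z(FA) = z(0.10000) = -1.282
d' = 2.652 − (-1.282) = 3.934

d' = 3.93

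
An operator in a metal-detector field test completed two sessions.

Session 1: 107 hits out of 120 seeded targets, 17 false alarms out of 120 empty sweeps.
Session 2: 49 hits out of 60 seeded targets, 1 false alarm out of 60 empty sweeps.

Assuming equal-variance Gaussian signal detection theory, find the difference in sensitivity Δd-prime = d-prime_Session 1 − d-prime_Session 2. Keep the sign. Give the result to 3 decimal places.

Δd-prime = -0.722

Session 1: z(0.8917) = 1.2356, z(0.1417) = -1.0727, d' = 2.3083
Session 2: z(0.8167) = 0.9029, z(0.0167) = -2.1272, d' = 3.0301
Δd' = d'_Session 1 − d'_Session 2 = 2.3083 − 3.0301 = -0.7218
Session 2 has the higher sensitivity.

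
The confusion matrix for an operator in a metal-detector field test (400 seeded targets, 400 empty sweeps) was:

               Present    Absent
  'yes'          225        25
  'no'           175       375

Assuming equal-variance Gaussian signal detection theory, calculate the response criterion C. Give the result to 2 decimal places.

C = 0.69

H = 225/400 = 0.5625
FA = 25/400 = 0.0625
z(H) = z(0.5625) = 0.157
z(FA) = z(0.0625) = -1.534
c = −½·[z(H) + z(FA)] = −0.5 × (0.157 + (-1.534)) = 0.6885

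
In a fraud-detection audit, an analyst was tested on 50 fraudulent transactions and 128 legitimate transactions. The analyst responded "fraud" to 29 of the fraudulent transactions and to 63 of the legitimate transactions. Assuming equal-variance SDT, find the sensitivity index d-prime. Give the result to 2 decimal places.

d-prime = 0.22

H = 29/50 = 0.5800
FA = 63/128 = 0.4922
z(H) = z(0.5800) = 0.2019
z(FA) = z(0.4922) = -0.0196
d' = z(H) − z(FA) = 0.2019 − (-0.0196) = 0.2215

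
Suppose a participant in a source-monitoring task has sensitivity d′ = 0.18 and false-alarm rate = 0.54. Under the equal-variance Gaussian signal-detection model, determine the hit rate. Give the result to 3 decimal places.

z(false-alarm rate) = z(0.54) = 0.1004
z(H) = z(FA) + d' = 0.1004 + 0.18 = 0.2804
hit rate = Φ(0.2804) = 0.6104

hit rate = 0.610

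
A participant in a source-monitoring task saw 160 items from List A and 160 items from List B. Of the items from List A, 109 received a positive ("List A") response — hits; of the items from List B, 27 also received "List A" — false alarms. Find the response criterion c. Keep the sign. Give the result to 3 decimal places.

H = 109/160 = 0.6813
FA = 27/160 = 0.1688
z(H) = z(0.6813) = 0.4713
z(FA) = z(0.1688) = -0.9589
c = −½·[z(H) + z(FA)] = −0.5 × (0.4713 + (-0.9589)) = 0.2438
c > 0: the participant has a conservative response bias.

c = 0.244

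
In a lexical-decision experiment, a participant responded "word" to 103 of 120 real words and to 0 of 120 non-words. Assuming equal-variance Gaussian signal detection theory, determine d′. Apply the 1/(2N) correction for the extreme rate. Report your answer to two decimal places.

d′ = 3.71

The false-alarm rate is 0/120 = 0, so apply the 1/(2N) correction: FA → 1/(2·120) = 0.00417.
z(H) = z(0.85833) = 1.073
z(FA) = z(0.00417) = -2.638
d' = 1.073 − (-2.638) = 3.711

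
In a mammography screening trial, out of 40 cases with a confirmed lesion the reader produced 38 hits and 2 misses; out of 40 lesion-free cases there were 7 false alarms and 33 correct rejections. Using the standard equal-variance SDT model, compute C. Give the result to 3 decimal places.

H = 38/40 = 0.9500
FA = 7/40 = 0.1750
Φ⁻¹(0.9500) = 1.6449, Φ⁻¹(0.1750) = -0.9346
c = −½·[z(H) + z(FA)] = −0.5 × (1.6449 + (-0.9346)) = -0.35515

C = -0.355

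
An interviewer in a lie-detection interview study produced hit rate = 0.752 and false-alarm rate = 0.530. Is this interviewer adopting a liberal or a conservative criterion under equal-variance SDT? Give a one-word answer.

liberal

z(H) = 0.681, z(FA) = 0.075
c = −½·(z(H) + z(FA)) = -0.378
c < 0 → liberal criterion (biased toward responding “yes”).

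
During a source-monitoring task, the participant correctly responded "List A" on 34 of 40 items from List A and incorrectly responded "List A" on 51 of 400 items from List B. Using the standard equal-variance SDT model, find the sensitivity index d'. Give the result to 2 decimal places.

H = 34/40 = 0.8500
FA = 51/400 = 0.1275
z(H) = z(0.8500) = 1.0364
z(FA) = z(0.1275) = -1.1383
d' = z(H) − z(FA) = 1.0364 − (-1.1383) = 2.1747

d' = 2.17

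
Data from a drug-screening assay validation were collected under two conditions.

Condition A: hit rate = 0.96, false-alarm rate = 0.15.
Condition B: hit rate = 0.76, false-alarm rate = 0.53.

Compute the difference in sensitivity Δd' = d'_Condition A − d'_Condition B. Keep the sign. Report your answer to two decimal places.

Condition A: z(0.96) = 1.751, z(0.15) = -1.036, d' = 2.787
Condition B: z(0.76) = 0.706, z(0.53) = 0.075, d' = 0.631
Δd' = d'_Condition A − d'_Condition B = 2.787 − 0.631 = 2.156
Condition A has the higher sensitivity.

Δd' = 2.16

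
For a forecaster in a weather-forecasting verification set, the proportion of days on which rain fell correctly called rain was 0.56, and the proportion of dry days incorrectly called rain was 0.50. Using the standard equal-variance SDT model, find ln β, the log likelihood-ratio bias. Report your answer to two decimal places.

ln β = -0.01

z(0.56) = 0.151, z(0.50) = 0.000
ln β = −½·[z(H)² − z(FA)²] = −0.5 × (0.023 − 0.000) = -0.0115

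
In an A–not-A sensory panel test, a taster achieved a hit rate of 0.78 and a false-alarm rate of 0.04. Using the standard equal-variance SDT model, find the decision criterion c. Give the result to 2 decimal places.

Φ⁻¹(H) = Φ⁻¹(0.78) = 0.7722
Φ⁻¹(FA) = Φ⁻¹(0.04) = -1.7507
c = −½·[z(H) + z(FA)] = −0.5 × (0.7722 + (-1.7507)) = 0.48925
c > 0: the taster has a conservative response bias.

c = 0.49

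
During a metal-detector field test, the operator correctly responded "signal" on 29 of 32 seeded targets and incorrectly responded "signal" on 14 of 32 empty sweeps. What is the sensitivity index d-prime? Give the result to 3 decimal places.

d-prime = 1.475

H = 29/32 = 0.9062
FA = 14/32 = 0.4375
Φ⁻¹(H) = 1.3177
Φ⁻¹(FA) = -0.1573
d' = z(H) − z(FA) = 1.3177 − (-0.1573) = 1.4750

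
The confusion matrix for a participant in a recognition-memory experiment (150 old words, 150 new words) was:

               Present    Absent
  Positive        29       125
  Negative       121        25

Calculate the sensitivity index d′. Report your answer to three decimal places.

H = 29/150 = 0.1933
FA = 125/150 = 0.8333
Φ⁻¹(H) = -0.8658
Φ⁻¹(FA) = 0.9673
d' = z(H) − z(FA) = -0.8658 − 0.9673 = -1.8331

d′ = -1.833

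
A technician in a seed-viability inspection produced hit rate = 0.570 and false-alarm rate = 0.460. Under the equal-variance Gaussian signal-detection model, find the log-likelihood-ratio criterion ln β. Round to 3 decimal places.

ln β = -0.011

z(H) = z(0.570) = 0.1764
z(FA) = z(0.460) = -0.1004
ln β = −½·[z(H)² − z(FA)²] = −0.5 × (0.0311 − 0.0101) = -0.0105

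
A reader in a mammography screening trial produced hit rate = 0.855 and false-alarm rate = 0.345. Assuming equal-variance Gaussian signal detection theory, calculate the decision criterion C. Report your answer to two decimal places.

Φ⁻¹(H) = 1.0581
Φ⁻¹(FA) = -0.3989
c = −½·[z(H) + z(FA)] = −0.5 × (1.0581 + (-0.3989)) = -0.3296

C = -0.33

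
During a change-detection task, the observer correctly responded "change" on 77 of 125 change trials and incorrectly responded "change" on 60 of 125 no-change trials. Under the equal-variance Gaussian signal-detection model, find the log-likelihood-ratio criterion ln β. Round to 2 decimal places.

H = 77/125 = 0.6160
FA = 60/125 = 0.4800
z(H) = z(0.6160) = 0.295
z(FA) = z(0.4800) = -0.050
ln β = −½·[z(H)² − z(FA)²] = −0.5 × (0.087 − 0.003) = -0.042

ln β = -0.04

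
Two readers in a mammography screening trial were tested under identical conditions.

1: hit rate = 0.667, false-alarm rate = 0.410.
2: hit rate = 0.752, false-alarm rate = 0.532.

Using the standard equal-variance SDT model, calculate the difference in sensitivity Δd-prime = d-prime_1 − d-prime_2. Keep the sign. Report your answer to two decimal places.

1: z(0.667) = 0.432, z(0.410) = -0.228, d' = 0.660
2: z(0.752) = 0.681, z(0.532) = 0.080, d' = 0.601
Δd' = d'_1 − d'_2 = 0.660 − 0.601 = 0.059
1 has the higher sensitivity.

Δd-prime = 0.06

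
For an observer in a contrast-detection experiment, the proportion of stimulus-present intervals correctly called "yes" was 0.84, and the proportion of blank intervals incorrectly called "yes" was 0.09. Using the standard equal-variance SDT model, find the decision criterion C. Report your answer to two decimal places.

z(H) = z(0.84) = 0.9945
z(FA) = z(0.09) = -1.3408
c = −½·[z(H) + z(FA)] = −0.5 × (0.9945 + (-1.3408)) = 0.17315
c > 0: the observer has a conservative response bias.

C = 0.17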